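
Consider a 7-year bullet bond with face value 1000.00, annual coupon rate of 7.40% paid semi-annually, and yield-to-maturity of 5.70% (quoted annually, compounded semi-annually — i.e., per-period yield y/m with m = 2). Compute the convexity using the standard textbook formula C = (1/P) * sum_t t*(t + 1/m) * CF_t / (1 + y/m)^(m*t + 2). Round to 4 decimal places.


Answer: Convexity = 37.1490

Derivation:
Coupon per period c = face * coupon_rate / m = 37.000000
Periods per year m = 2; per-period yield y/m = 0.028500
Number of cashflows N = 14
Cashflows (t years, CF_t, discount factor 1/(1+y/m)^(m*t), PV):
  t = 0.5000: CF_t = 37.000000, DF = 0.972290, PV = 35.974720
  t = 1.0000: CF_t = 37.000000, DF = 0.945347, PV = 34.977852
  t = 1.5000: CF_t = 37.000000, DF = 0.919152, PV = 34.008606
  t = 2.0000: CF_t = 37.000000, DF = 0.893682, PV = 33.066219
  t = 2.5000: CF_t = 37.000000, DF = 0.868917, PV = 32.149946
  t = 3.0000: CF_t = 37.000000, DF = 0.844840, PV = 31.259062
  t = 3.5000: CF_t = 37.000000, DF = 0.821429, PV = 30.392866
  t = 4.0000: CF_t = 37.000000, DF = 0.798667, PV = 29.550672
  t = 4.5000: CF_t = 37.000000, DF = 0.776536, PV = 28.731815
  t = 5.0000: CF_t = 37.000000, DF = 0.755018, PV = 27.935649
  t = 5.5000: CF_t = 37.000000, DF = 0.734096, PV = 27.161545
  t = 6.0000: CF_t = 37.000000, DF = 0.713754, PV = 26.408891
  t = 6.5000: CF_t = 37.000000, DF = 0.693976, PV = 25.677094
  t = 7.0000: CF_t = 1037.000000, DF = 0.674745, PV = 699.710856
Price P = sum_t PV_t = 1097.005794
Convexity numerator sum_t t*(t + 1/m) * CF_t / (1+y/m)^(m*t + 2):
  t = 0.5000: term = 17.004303
  t = 1.0000: term = 49.599329
  t = 1.5000: term = 96.449837
  t = 2.0000: term = 156.295312
  t = 2.5000: term = 227.946493
  t = 3.0000: term = 310.282052
  t = 3.5000: term = 402.245408
  t = 4.0000: term = 502.841680
  t = 4.5000: term = 611.134760
  t = 5.0000: term = 726.244515
  t = 5.5000: term = 847.344111
  t = 6.0000: term = 973.657440
  t = 6.5000: term = 1104.456665
  t = 7.0000: term = 34727.164422
Convexity = (1/P) * sum = 40752.666328 / 1097.005794 = 37.148998


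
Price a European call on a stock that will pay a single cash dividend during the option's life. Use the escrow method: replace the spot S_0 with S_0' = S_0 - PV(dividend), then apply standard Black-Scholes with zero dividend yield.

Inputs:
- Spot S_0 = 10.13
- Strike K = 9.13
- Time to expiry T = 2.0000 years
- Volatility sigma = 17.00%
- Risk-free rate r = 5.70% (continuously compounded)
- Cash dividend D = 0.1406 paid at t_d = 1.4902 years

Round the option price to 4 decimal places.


PV(D) = D * exp(-r * t_d) = 0.1406 * 0.91856611 = 0.12915040
S_0' = S_0 - PV(D) = 10.1300 - 0.12915040 = 10.00084960
d1 = (ln(S_0'/K) + (r + sigma^2/2)*T) / (sigma*sqrt(T)) = 0.97332980
d2 = d1 - sigma*sqrt(T) = 0.73291350
exp(-rT) = 0.89225796
N(d1) = 0.83480529; N(d2) = 0.76819440
C = S_0' * N(d1) - K * exp(-rT) * N(d2) = 10.00084960 * 0.83480529 - 9.1300 * 0.89225796 * 0.76819440 = 2.0908

Answer: Price = 2.0908


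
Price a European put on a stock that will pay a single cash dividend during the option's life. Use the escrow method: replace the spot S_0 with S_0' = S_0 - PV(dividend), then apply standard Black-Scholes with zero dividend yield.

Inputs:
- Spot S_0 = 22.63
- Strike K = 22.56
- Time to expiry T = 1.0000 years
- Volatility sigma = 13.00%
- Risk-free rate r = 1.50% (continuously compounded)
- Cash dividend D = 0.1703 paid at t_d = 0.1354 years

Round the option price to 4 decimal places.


Answer: Price = 1.0438

Derivation:
PV(D) = D * exp(-r * t_d) = 0.1703 * 0.99797106 = 0.16995447
S_0' = S_0 - PV(D) = 22.6300 - 0.16995447 = 22.46004553
d1 = (ln(S_0'/K) + (r + sigma^2/2)*T) / (sigma*sqrt(T)) = 0.14622731
d2 = d1 - sigma*sqrt(T) = 0.01622731
exp(-rT) = 0.98511194
N(-d1) = 0.44187098; N(-d2) = 0.49352653
P = K * exp(-rT) * N(-d2) - S_0' * N(-d1) = 22.5600 * 0.98511194 * 0.49352653 - 22.46004553 * 0.44187098 = 1.0438


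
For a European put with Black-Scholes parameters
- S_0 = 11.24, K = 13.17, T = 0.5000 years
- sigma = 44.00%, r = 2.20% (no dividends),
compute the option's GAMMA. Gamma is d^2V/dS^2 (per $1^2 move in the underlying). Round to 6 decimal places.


Answer: Gamma = 0.108441

Derivation:
d1 = -0.3183994847; d2 = -0.6295264684
phi(d1) = 0.3792242163; exp(-qT) = 1.0000000000; exp(-rT) = 0.9890602788
Gamma = exp(-qT) * phi(d1) / (S * sigma * sqrt(T)) = 1.0000000000 * 0.3792242163 / (11.2400 * 0.4400 * 0.7071067812) = 0.108441


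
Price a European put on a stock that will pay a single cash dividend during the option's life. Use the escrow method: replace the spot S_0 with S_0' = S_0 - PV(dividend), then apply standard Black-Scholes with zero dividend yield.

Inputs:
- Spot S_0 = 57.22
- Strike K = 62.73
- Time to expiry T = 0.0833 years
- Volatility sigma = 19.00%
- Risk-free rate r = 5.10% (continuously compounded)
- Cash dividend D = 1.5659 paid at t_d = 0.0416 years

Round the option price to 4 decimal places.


Answer: Price = 6.8273

Derivation:
PV(D) = D * exp(-r * t_d) = 1.5659 * 0.99788065 = 1.56258131
S_0' = S_0 - PV(D) = 57.2200 - 1.56258131 = 55.65741869
d1 = (ln(S_0'/K) + (r + sigma^2/2)*T) / (sigma*sqrt(T)) = -2.07655279
d2 = d1 - sigma*sqrt(T) = -2.13139010
exp(-rT) = 0.99576071
N(-d1) = 0.98107857; N(-d2) = 0.98347149
P = K * exp(-rT) * N(-d2) - S_0' * N(-d1) = 62.7300 * 0.99576071 * 0.98347149 - 55.65741869 * 0.98107857 = 6.8273


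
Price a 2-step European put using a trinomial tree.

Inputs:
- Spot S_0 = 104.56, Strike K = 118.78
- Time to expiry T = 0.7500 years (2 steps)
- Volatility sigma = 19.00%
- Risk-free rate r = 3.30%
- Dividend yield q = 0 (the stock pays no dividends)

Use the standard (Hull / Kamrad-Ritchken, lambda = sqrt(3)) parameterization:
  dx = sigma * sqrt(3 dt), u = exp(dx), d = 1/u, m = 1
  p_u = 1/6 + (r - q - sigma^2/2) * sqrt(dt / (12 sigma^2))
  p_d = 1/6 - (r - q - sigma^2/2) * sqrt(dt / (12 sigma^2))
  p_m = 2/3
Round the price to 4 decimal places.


dt = T/N = 0.375000; dx = sigma*sqrt(3*dt) = 0.201525
u = exp(dx) = 1.223267; d = 1/u = 0.817483
p_u = 0.180576, p_m = 0.666667, p_d = 0.152757
Discount per step: exp(-r*dt) = 0.987701
Stock lattice S(k, j) with j the centered position index:
  k=0: S(0,+0) = 104.5600
  k=1: S(1,-1) = 85.4760; S(1,+0) = 104.5600; S(1,+1) = 127.9048
  k=2: S(2,-2) = 69.8752; S(2,-1) = 85.4760; S(2,+0) = 104.5600; S(2,+1) = 127.9048; S(2,+2) = 156.4618
Terminal payoffs V(N, j) = max(K - S_T, 0):
  V(2,-2) = 48.904841; V(2,-1) = 33.304000; V(2,+0) = 14.220000; V(2,+1) = 0.000000; V(2,+2) = 0.000000
Backward induction: V(k, j) = exp(-r*dt) * [p_u * V(k+1, j+1) + p_m * V(k+1, j) + p_d * V(k+1, j-1)]
  V(1,-1) = exp(-r*dt) * [p_u*14.220000 + p_m*33.304000 + p_d*48.904841] = 31.844499
  V(1,+0) = exp(-r*dt) * [p_u*0.000000 + p_m*14.220000 + p_d*33.304000] = 14.388262
  V(1,+1) = exp(-r*dt) * [p_u*0.000000 + p_m*0.000000 + p_d*14.220000] = 2.145491
  V(0,+0) = exp(-r*dt) * [p_u*2.145491 + p_m*14.388262 + p_d*31.844499] = 14.661511

Answer: Price = V(0,0) = 14.6615


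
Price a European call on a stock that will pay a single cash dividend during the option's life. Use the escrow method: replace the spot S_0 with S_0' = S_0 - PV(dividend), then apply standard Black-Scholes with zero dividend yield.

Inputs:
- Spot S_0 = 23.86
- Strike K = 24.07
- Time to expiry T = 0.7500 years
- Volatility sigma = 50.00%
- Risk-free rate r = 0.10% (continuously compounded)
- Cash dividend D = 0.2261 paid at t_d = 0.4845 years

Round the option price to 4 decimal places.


Answer: Price = 3.8812

Derivation:
PV(D) = D * exp(-r * t_d) = 0.2261 * 0.99951562 = 0.22599048
S_0' = S_0 - PV(D) = 23.8600 - 0.22599048 = 23.63400952
d1 = (ln(S_0'/K) + (r + sigma^2/2)*T) / (sigma*sqrt(T)) = 0.17602371
d2 = d1 - sigma*sqrt(T) = -0.25698899
exp(-rT) = 0.99925028
N(d1) = 0.56986234; N(d2) = 0.39859364
C = S_0' * N(d1) - K * exp(-rT) * N(d2) = 23.63400952 * 0.56986234 - 24.0700 * 0.99925028 * 0.39859364 = 3.8812


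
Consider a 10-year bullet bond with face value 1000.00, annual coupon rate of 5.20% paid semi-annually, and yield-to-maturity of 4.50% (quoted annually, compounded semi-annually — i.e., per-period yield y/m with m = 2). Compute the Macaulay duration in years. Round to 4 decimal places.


Answer: Macaulay duration = 7.9879 years

Derivation:
Coupon per period c = face * coupon_rate / m = 26.000000
Periods per year m = 2; per-period yield y/m = 0.022500
Number of cashflows N = 20
Cashflows (t years, CF_t, discount factor 1/(1+y/m)^(m*t), PV):
  t = 0.5000: CF_t = 26.000000, DF = 0.977995, PV = 25.427873
  t = 1.0000: CF_t = 26.000000, DF = 0.956474, PV = 24.868335
  t = 1.5000: CF_t = 26.000000, DF = 0.935427, PV = 24.321110
  t = 2.0000: CF_t = 26.000000, DF = 0.914843, PV = 23.785927
  t = 2.5000: CF_t = 26.000000, DF = 0.894712, PV = 23.262520
  t = 3.0000: CF_t = 26.000000, DF = 0.875024, PV = 22.750631
  t = 3.5000: CF_t = 26.000000, DF = 0.855769, PV = 22.250006
  t = 4.0000: CF_t = 26.000000, DF = 0.836938, PV = 21.760397
  t = 4.5000: CF_t = 26.000000, DF = 0.818522, PV = 21.281562
  t = 5.0000: CF_t = 26.000000, DF = 0.800510, PV = 20.813263
  t = 5.5000: CF_t = 26.000000, DF = 0.782895, PV = 20.355270
  t = 6.0000: CF_t = 26.000000, DF = 0.765667, PV = 19.907354
  t = 6.5000: CF_t = 26.000000, DF = 0.748819, PV = 19.469295
  t = 7.0000: CF_t = 26.000000, DF = 0.732341, PV = 19.040876
  t = 7.5000: CF_t = 26.000000, DF = 0.716226, PV = 18.621883
  t = 8.0000: CF_t = 26.000000, DF = 0.700466, PV = 18.212111
  t = 8.5000: CF_t = 26.000000, DF = 0.685052, PV = 17.811355
  t = 9.0000: CF_t = 26.000000, DF = 0.669978, PV = 17.419418
  t = 9.5000: CF_t = 26.000000, DF = 0.655235, PV = 17.036106
  t = 10.0000: CF_t = 1026.000000, DF = 0.640816, PV = 657.477700
Price P = sum_t PV_t = 1055.872993
Macaulay numerator sum_t t * PV_t:
  t * PV_t at t = 0.5000: 12.713936
  t * PV_t at t = 1.0000: 24.868335
  t * PV_t at t = 1.5000: 36.481666
  t * PV_t at t = 2.0000: 47.571854
  t * PV_t at t = 2.5000: 58.156301
  t * PV_t at t = 3.0000: 68.251893
  t * PV_t at t = 3.5000: 77.875021
  t * PV_t at t = 4.0000: 87.041588
  t * PV_t at t = 4.5000: 95.767028
  t * PV_t at t = 5.0000: 104.066317
  t * PV_t at t = 5.5000: 111.953984
  t * PV_t at t = 6.0000: 119.444126
  t * PV_t at t = 6.5000: 126.550419
  t * PV_t at t = 7.0000: 133.286129
  t * PV_t at t = 7.5000: 139.664124
  t * PV_t at t = 8.0000: 145.696885
  t * PV_t at t = 8.5000: 151.396519
  t * PV_t at t = 9.0000: 156.774765
  t * PV_t at t = 9.5000: 161.843006
  t * PV_t at t = 10.0000: 6574.776999
Macaulay duration D = (sum_t t * PV_t) / P = 8434.180896 / 1055.872993 = 7.987874


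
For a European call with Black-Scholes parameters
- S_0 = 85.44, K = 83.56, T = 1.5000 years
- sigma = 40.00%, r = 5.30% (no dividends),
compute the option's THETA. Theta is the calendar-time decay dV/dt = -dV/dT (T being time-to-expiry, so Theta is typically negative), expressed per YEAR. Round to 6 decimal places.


Answer: Theta = -7.008519

Derivation:
d1 = 0.4526441459; d2 = -0.0372538026
phi(d1) = 0.3600969801; exp(-qT) = 1.0000000000; exp(-rT) = 0.9235780200
Theta = -S*exp(-qT)*phi(d1)*sigma/(2*sqrt(T)) - r*K*exp(-rT)*N(d2) + q*S*exp(-qT)*N(d1)
N(d1) = 0.6745974976; N(d2) = 0.4851413200; sqrt(T) = 1.2247448714
Term 1 = -85.4400 * 1.0000000000 * 0.3600969801 * 0.4000 / (2 * 1.2247448714) = -5.0241787818
Term 2 = -0.0530 * 83.5600 * 0.9235780200 * 0.4851413200 = -1.9843403117
Term 3 = 0 (no dividend yield, q = 0)
Theta = -5.0241787818 + (-1.9843403117) + (0.0000000000) = -7.008519


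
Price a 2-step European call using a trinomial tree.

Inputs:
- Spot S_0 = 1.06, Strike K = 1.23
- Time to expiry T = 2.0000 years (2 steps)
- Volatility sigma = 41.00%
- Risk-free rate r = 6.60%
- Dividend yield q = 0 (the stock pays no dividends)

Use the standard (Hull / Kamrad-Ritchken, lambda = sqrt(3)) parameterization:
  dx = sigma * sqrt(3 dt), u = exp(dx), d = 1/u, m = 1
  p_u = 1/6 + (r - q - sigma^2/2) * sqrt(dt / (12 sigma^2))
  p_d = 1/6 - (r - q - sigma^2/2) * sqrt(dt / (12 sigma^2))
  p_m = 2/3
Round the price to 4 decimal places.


dt = T/N = 1.000000; dx = sigma*sqrt(3*dt) = 0.710141
u = exp(dx) = 2.034278; d = 1/u = 0.491575
p_u = 0.153958, p_m = 0.666667, p_d = 0.179375
Discount per step: exp(-r*dt) = 0.936131
Stock lattice S(k, j) with j the centered position index:
  k=0: S(0,+0) = 1.0600
  k=1: S(1,-1) = 0.5211; S(1,+0) = 1.0600; S(1,+1) = 2.1563
  k=2: S(2,-2) = 0.2561; S(2,-1) = 0.5211; S(2,+0) = 1.0600; S(2,+1) = 2.1563; S(2,+2) = 4.3866
Terminal payoffs V(N, j) = max(S_T - K, 0):
  V(2,-2) = 0.000000; V(2,-1) = 0.000000; V(2,+0) = 0.000000; V(2,+1) = 0.926334; V(2,+2) = 3.156583
Backward induction: V(k, j) = exp(-r*dt) * [p_u * V(k+1, j+1) + p_m * V(k+1, j) + p_d * V(k+1, j-1)]
  V(1,-1) = exp(-r*dt) * [p_u*0.000000 + p_m*0.000000 + p_d*0.000000] = 0.000000
  V(1,+0) = exp(-r*dt) * [p_u*0.926334 + p_m*0.000000 + p_d*0.000000] = 0.133508
  V(1,+1) = exp(-r*dt) * [p_u*3.156583 + p_m*0.926334 + p_d*0.000000] = 1.033055
  V(0,+0) = exp(-r*dt) * [p_u*1.033055 + p_m*0.133508 + p_d*0.000000] = 0.232209

Answer: Price = V(0,0) = 0.2322


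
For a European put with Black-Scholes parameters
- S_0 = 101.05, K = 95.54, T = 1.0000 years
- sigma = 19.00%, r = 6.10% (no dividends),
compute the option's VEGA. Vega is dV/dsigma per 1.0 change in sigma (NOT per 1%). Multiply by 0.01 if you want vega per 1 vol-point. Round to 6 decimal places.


Answer: Vega = 31.305772

Derivation:
d1 = 0.7111601889; d2 = 0.5211601889
phi(d1) = 0.3098047743; exp(-qT) = 1.0000000000; exp(-rT) = 0.9408232398
Vega = S * exp(-qT) * phi(d1) * sqrt(T) = 101.0500 * 1.0000000000 * 0.3098047743 * 1.0000000000 = 31.305772


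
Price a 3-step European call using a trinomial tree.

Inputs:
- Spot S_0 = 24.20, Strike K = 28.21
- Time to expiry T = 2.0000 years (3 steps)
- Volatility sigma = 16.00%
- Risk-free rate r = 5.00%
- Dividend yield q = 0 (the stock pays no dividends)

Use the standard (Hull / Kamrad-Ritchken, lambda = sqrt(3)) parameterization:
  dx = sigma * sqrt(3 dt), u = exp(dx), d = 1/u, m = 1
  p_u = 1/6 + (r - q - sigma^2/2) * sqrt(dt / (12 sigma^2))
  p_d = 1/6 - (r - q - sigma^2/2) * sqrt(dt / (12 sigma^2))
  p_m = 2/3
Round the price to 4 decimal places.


dt = T/N = 0.666667; dx = sigma*sqrt(3*dt) = 0.226274
u = exp(dx) = 1.253919; d = 1/u = 0.797499
p_u = 0.221467, p_m = 0.666667, p_d = 0.111866
Discount per step: exp(-r*dt) = 0.967216
Stock lattice S(k, j) with j the centered position index:
  k=0: S(0,+0) = 24.2000
  k=1: S(1,-1) = 19.2995; S(1,+0) = 24.2000; S(1,+1) = 30.3448
  k=2: S(2,-2) = 15.3913; S(2,-1) = 19.2995; S(2,+0) = 24.2000; S(2,+1) = 30.3448; S(2,+2) = 38.0500
  k=3: S(3,-3) = 12.2746; S(3,-2) = 15.3913; S(3,-1) = 19.2995; S(3,+0) = 24.2000; S(3,+1) = 30.3448; S(3,+2) = 38.0500; S(3,+3) = 47.7116
Terminal payoffs V(N, j) = max(S_T - K, 0):
  V(3,-3) = 0.000000; V(3,-2) = 0.000000; V(3,-1) = 0.000000; V(3,+0) = 0.000000; V(3,+1) = 2.134850; V(3,+2) = 9.839996; V(3,+3) = 19.501628
Backward induction: V(k, j) = exp(-r*dt) * [p_u * V(k+1, j+1) + p_m * V(k+1, j) + p_d * V(k+1, j-1)]
  V(2,-2) = exp(-r*dt) * [p_u*0.000000 + p_m*0.000000 + p_d*0.000000] = 0.000000
  V(2,-1) = exp(-r*dt) * [p_u*0.000000 + p_m*0.000000 + p_d*0.000000] = 0.000000
  V(2,+0) = exp(-r*dt) * [p_u*2.134850 + p_m*0.000000 + p_d*0.000000] = 0.457299
  V(2,+1) = exp(-r*dt) * [p_u*9.839996 + p_m*2.134850 + p_d*0.000000] = 3.484369
  V(2,+2) = exp(-r*dt) * [p_u*19.501628 + p_m*9.839996 + p_d*2.134850] = 10.753305
  V(1,-1) = exp(-r*dt) * [p_u*0.457299 + p_m*0.000000 + p_d*0.000000] = 0.097957
  V(1,+0) = exp(-r*dt) * [p_u*3.484369 + p_m*0.457299 + p_d*0.000000] = 1.041247
  V(1,+1) = exp(-r*dt) * [p_u*10.753305 + p_m*3.484369 + p_d*0.457299] = 4.599669
  V(0,+0) = exp(-r*dt) * [p_u*4.599669 + p_m*1.041247 + p_d*0.097957] = 1.667287

Answer: Price = V(0,0) = 1.6673


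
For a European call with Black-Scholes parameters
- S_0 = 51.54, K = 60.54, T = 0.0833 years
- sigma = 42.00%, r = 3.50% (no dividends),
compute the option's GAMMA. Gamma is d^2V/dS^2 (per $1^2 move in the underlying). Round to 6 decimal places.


d1 = -1.2430655157; d2 = -1.3642848211
phi(d1) = 0.1842347588; exp(-qT) = 1.0000000000; exp(-rT) = 0.9970887459
Gamma = exp(-qT) * phi(d1) / (S * sigma * sqrt(T)) = 1.0000000000 * 0.1842347588 / (51.5400 * 0.4200 * 0.2886173938) = 0.029489

Answer: Gamma = 0.029489


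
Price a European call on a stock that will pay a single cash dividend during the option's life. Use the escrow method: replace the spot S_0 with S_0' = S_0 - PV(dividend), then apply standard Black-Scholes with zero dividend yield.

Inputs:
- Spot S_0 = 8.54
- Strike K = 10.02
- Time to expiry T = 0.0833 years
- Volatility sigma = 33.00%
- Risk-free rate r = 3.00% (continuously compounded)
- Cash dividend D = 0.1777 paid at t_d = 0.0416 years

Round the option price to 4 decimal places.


PV(D) = D * exp(-r * t_d) = 0.1777 * 0.99875278 = 0.17747837
S_0' = S_0 - PV(D) = 8.5400 - 0.17747837 = 8.36252163
d1 = (ln(S_0'/K) + (r + sigma^2/2)*T) / (sigma*sqrt(T)) = -1.82467004
d2 = d1 - sigma*sqrt(T) = -1.91991378
exp(-rT) = 0.99750412
N(d1) = 0.03402542; N(d2) = 0.02743440
C = S_0' * N(d1) - K * exp(-rT) * N(d2) = 8.36252163 * 0.03402542 - 10.0200 * 0.99750412 * 0.02743440 = 0.0103

Answer: Price = 0.0103


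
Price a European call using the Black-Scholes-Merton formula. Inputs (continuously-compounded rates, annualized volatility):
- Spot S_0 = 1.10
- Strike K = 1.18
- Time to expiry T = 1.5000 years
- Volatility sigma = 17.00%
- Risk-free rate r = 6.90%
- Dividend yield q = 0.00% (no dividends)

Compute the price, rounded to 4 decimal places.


d1 = (ln(S/K) + (r - q + 0.5*sigma^2) * T) / (sigma * sqrt(T)) = 0.26402013
d2 = d1 - sigma * sqrt(T) = 0.05581350
exp(-rT) = 0.90167602; exp(-qT) = 1.00000000
C = S_0 * exp(-qT) * N(d1) - K * exp(-rT) * N(d2)
N(d1) = 0.60411780; N(d2) = 0.52225481
C = 1.1000 * 1.00000000 * 0.60411780 - 1.1800 * 0.90167602 * 0.52225481 = 0.1089

Answer: Price = 0.1089


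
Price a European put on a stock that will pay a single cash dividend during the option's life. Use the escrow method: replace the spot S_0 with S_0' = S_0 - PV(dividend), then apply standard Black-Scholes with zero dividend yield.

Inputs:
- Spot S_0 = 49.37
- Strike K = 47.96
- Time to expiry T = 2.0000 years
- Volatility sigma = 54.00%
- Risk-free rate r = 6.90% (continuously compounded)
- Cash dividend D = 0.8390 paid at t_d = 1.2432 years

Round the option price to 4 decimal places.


Answer: Price = 10.2786

Derivation:
PV(D) = D * exp(-r * t_d) = 0.8390 * 0.91779539 = 0.77003033
S_0' = S_0 - PV(D) = 49.3700 - 0.77003033 = 48.59996967
d1 = (ln(S_0'/K) + (r + sigma^2/2)*T) / (sigma*sqrt(T)) = 0.57990034
d2 = d1 - sigma*sqrt(T) = -0.18377499
exp(-rT) = 0.87109869
N(-d1) = 0.28099091; N(-d2) = 0.57290501
P = K * exp(-rT) * N(-d2) - S_0' * N(-d1) = 47.9600 * 0.87109869 * 0.57290501 - 48.59996967 * 0.28099091 = 10.2786


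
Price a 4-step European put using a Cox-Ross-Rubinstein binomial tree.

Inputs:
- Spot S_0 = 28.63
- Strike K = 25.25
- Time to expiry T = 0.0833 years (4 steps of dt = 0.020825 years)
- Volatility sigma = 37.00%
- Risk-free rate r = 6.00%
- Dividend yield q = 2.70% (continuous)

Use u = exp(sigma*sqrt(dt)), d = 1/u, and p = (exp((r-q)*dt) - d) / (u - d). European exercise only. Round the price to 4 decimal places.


Answer: Price = V(0,0) = 0.1397

Derivation:
dt = T/N = 0.020825
u = exp(sigma*sqrt(dt)) = 1.054845; d = 1/u = 0.948006
p = (exp((r-q)*dt) - d) / (u - d) = 0.493089
Discount per step: exp(-r*dt) = 0.998751
Stock lattice S(k, i) with i counting down-moves:
  k=0: S(0,0) = 28.6300
  k=1: S(1,0) = 30.2002; S(1,1) = 27.1414
  k=2: S(2,0) = 31.8566; S(2,1) = 28.6300; S(2,2) = 25.7302
  k=3: S(3,0) = 33.6038; S(3,1) = 30.2002; S(3,2) = 27.1414; S(3,3) = 24.3924
  k=4: S(4,0) = 35.4468; S(4,1) = 31.8566; S(4,2) = 28.6300; S(4,3) = 25.7302; S(4,4) = 23.1242
Terminal payoffs V(N, i) = max(K - S_T, 0):
  V(4,0) = 0.000000; V(4,1) = 0.000000; V(4,2) = 0.000000; V(4,3) = 0.000000; V(4,4) = 2.125833
Backward induction: V(k, i) = exp(-r*dt) * [p * V(k+1, i) + (1-p) * V(k+1, i+1)].
  V(3,0) = exp(-r*dt) * [p*0.000000 + (1-p)*0.000000] = 0.000000
  V(3,1) = exp(-r*dt) * [p*0.000000 + (1-p)*0.000000] = 0.000000
  V(3,2) = exp(-r*dt) * [p*0.000000 + (1-p)*0.000000] = 0.000000
  V(3,3) = exp(-r*dt) * [p*0.000000 + (1-p)*2.125833] = 1.076262
  V(2,0) = exp(-r*dt) * [p*0.000000 + (1-p)*0.000000] = 0.000000
  V(2,1) = exp(-r*dt) * [p*0.000000 + (1-p)*0.000000] = 0.000000
  V(2,2) = exp(-r*dt) * [p*0.000000 + (1-p)*1.076262] = 0.544888
  V(1,0) = exp(-r*dt) * [p*0.000000 + (1-p)*0.000000] = 0.000000
  V(1,1) = exp(-r*dt) * [p*0.000000 + (1-p)*0.544888] = 0.275865
  V(0,0) = exp(-r*dt) * [p*0.000000 + (1-p)*0.275865] = 0.139664


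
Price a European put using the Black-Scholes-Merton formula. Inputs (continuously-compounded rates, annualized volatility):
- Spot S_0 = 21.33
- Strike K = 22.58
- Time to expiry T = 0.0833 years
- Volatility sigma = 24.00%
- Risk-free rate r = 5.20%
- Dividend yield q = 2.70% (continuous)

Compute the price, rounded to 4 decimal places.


d1 = (ln(S/K) + (r - q + 0.5*sigma^2) * T) / (sigma * sqrt(T)) = -0.75746888
d2 = d1 - sigma * sqrt(T) = -0.82673705
exp(-rT) = 0.99567777; exp(-qT) = 0.99775343
P = K * exp(-rT) * N(-d2) - S_0 * exp(-qT) * N(-d1)
N(-d1) = 0.77561550; N(-d2) = 0.79580694
P = 22.5800 * 0.99567777 * 0.79580694 - 21.3300 * 0.99775343 * 0.77561550 = 1.3849

Answer: Price = 1.3849


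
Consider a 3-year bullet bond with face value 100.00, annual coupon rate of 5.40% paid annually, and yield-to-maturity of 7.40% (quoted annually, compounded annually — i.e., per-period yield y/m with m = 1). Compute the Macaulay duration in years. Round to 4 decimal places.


Coupon per period c = face * coupon_rate / m = 5.400000
Periods per year m = 1; per-period yield y/m = 0.074000
Number of cashflows N = 3
Cashflows (t years, CF_t, discount factor 1/(1+y/m)^(m*t), PV):
  t = 1.0000: CF_t = 5.400000, DF = 0.931099, PV = 5.027933
  t = 2.0000: CF_t = 5.400000, DF = 0.866945, PV = 4.681502
  t = 3.0000: CF_t = 105.400000, DF = 0.807211, PV = 85.080056
Price P = sum_t PV_t = 94.789491
Macaulay numerator sum_t t * PV_t:
  t * PV_t at t = 1.0000: 5.027933
  t * PV_t at t = 2.0000: 9.363004
  t * PV_t at t = 3.0000: 255.240168
Macaulay duration D = (sum_t t * PV_t) / P = 269.631104 / 94.789491 = 2.844525

Answer: Macaulay duration = 2.8445 years


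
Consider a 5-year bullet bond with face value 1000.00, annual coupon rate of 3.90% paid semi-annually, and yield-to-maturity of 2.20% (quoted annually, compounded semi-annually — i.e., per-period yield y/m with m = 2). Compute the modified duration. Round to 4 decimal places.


Coupon per period c = face * coupon_rate / m = 19.500000
Periods per year m = 2; per-period yield y/m = 0.011000
Number of cashflows N = 10
Cashflows (t years, CF_t, discount factor 1/(1+y/m)^(m*t), PV):
  t = 0.5000: CF_t = 19.500000, DF = 0.989120, PV = 19.287834
  t = 1.0000: CF_t = 19.500000, DF = 0.978358, PV = 19.077976
  t = 1.5000: CF_t = 19.500000, DF = 0.967713, PV = 18.870402
  t = 2.0000: CF_t = 19.500000, DF = 0.957184, PV = 18.665086
  t = 2.5000: CF_t = 19.500000, DF = 0.946769, PV = 18.462004
  t = 3.0000: CF_t = 19.500000, DF = 0.936468, PV = 18.261131
  t = 3.5000: CF_t = 19.500000, DF = 0.926279, PV = 18.062444
  t = 4.0000: CF_t = 19.500000, DF = 0.916201, PV = 17.865919
  t = 4.5000: CF_t = 19.500000, DF = 0.906232, PV = 17.671532
  t = 5.0000: CF_t = 1019.500000, DF = 0.896372, PV = 913.851595
Price P = sum_t PV_t = 1080.075923
First compute Macaulay numerator sum_t t * PV_t:
  t * PV_t at t = 0.5000: 9.643917
  t * PV_t at t = 1.0000: 19.077976
  t * PV_t at t = 1.5000: 28.305603
  t * PV_t at t = 2.0000: 37.330171
  t * PV_t at t = 2.5000: 46.155009
  t * PV_t at t = 3.0000: 54.783394
  t * PV_t at t = 3.5000: 63.218555
  t * PV_t at t = 4.0000: 71.463677
  t * PV_t at t = 4.5000: 79.521896
  t * PV_t at t = 5.0000: 4569.257975
Macaulay duration D = 4978.758173 / 1080.075923 = 4.609637
Modified duration = D / (1 + y/m) = 4.609637 / (1 + 0.011000) = 4.559483

Answer: Modified duration = 4.5595


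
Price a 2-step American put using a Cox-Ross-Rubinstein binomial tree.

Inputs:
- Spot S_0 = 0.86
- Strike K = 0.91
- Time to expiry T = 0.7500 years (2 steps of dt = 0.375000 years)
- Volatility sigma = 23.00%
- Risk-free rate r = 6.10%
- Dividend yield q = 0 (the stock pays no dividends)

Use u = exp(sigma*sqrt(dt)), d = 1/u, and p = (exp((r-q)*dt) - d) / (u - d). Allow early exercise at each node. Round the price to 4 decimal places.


Answer: Price = V(0,0) = 0.0840

Derivation:
dt = T/N = 0.375000
u = exp(sigma*sqrt(dt)) = 1.151247; d = 1/u = 0.868623
p = (exp((r-q)*dt) - d) / (u - d) = 0.546718
Discount per step: exp(-r*dt) = 0.977385
Stock lattice S(k, i) with i counting down-moves:
  k=0: S(0,0) = 0.8600
  k=1: S(1,0) = 0.9901; S(1,1) = 0.7470
  k=2: S(2,0) = 1.1398; S(2,1) = 0.8600; S(2,2) = 0.6489
Terminal payoffs V(N, i) = max(K - S_T, 0):
  V(2,0) = 0.000000; V(2,1) = 0.050000; V(2,2) = 0.261124
Backward induction: V(k, i) = exp(-r*dt) * [p * V(k+1, i) + (1-p) * V(k+1, i+1)]; then take max(V_cont, immediate exercise) for American.
  V(1,0) = exp(-r*dt) * [p*0.000000 + (1-p)*0.050000] = 0.022152; exercise = 0.000000; V(1,0) = max -> 0.022152
  V(1,1) = exp(-r*dt) * [p*0.050000 + (1-p)*0.261124] = 0.142404; exercise = 0.162984; V(1,1) = max -> 0.162984
  V(0,0) = exp(-r*dt) * [p*0.022152 + (1-p)*0.162984] = 0.084044; exercise = 0.050000; V(0,0) = max -> 0.084044


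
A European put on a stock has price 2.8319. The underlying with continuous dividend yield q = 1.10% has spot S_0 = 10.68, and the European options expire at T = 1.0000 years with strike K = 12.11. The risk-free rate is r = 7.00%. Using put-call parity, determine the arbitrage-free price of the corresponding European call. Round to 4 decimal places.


Put-call parity: C - P = S_0 * exp(-qT) - K * exp(-rT).
S_0 * exp(-qT) = 10.6800 * 0.98906028 = 10.56316378
K * exp(-rT) = 12.1100 * 0.93239382 = 11.29128916
C = P + S*exp(-qT) - K*exp(-rT)
C = 2.8319 + 10.56316378 - 11.29128916 = 2.1038

Answer: Call price = 2.1038


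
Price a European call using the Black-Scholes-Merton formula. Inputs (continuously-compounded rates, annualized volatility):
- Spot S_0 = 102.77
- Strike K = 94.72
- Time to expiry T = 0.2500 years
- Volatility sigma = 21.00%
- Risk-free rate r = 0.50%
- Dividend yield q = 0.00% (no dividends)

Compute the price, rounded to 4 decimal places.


d1 = (ln(S/K) + (r - q + 0.5*sigma^2) * T) / (sigma * sqrt(T)) = 0.84124581
d2 = d1 - sigma * sqrt(T) = 0.73624581
exp(-rT) = 0.99875078; exp(-qT) = 1.00000000
C = S_0 * exp(-qT) * N(d1) - K * exp(-rT) * N(d2)
N(d1) = 0.79989488; N(d2) = 0.76920944
C = 102.7700 * 1.00000000 * 0.79989488 - 94.7200 * 0.99875078 * 0.76920944 = 9.4367

Answer: Price = 9.4367


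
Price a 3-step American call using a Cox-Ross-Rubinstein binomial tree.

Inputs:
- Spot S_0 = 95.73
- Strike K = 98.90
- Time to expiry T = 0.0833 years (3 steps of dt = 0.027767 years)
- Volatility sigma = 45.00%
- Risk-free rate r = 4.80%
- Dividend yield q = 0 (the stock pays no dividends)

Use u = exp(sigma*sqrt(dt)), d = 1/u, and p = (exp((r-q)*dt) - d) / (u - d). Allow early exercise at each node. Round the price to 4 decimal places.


Answer: Price = V(0,0) = 4.0286

Derivation:
dt = T/N = 0.027767
u = exp(sigma*sqrt(dt)) = 1.077868; d = 1/u = 0.927757
p = (exp((r-q)*dt) - d) / (u - d) = 0.490147
Discount per step: exp(-r*dt) = 0.998668
Stock lattice S(k, i) with i counting down-moves:
  k=0: S(0,0) = 95.7300
  k=1: S(1,0) = 103.1843; S(1,1) = 88.8142
  k=2: S(2,0) = 111.2191; S(2,1) = 95.7300; S(2,2) = 82.3980
  k=3: S(3,0) = 119.8795; S(3,1) = 103.1843; S(3,2) = 88.8142; S(3,3) = 76.4454
Terminal payoffs V(N, i) = max(S_T - K, 0):
  V(3,0) = 20.979458; V(3,1) = 4.284302; V(3,2) = 0.000000; V(3,3) = 0.000000
Backward induction: V(k, i) = exp(-r*dt) * [p * V(k+1, i) + (1-p) * V(k+1, i+1)]; then take max(V_cont, immediate exercise) for American.
  V(2,0) = exp(-r*dt) * [p*20.979458 + (1-p)*4.284302] = 12.450781; exercise = 12.319055; V(2,0) = max -> 12.450781
  V(2,1) = exp(-r*dt) * [p*4.284302 + (1-p)*0.000000] = 2.097142; exercise = 0.000000; V(2,1) = max -> 2.097142
  V(2,2) = exp(-r*dt) * [p*0.000000 + (1-p)*0.000000] = 0.000000; exercise = 0.000000; V(2,2) = max -> 0.000000
  V(1,0) = exp(-r*dt) * [p*12.450781 + (1-p)*2.097142] = 7.162397; exercise = 4.284302; V(1,0) = max -> 7.162397
  V(1,1) = exp(-r*dt) * [p*2.097142 + (1-p)*0.000000] = 1.026539; exercise = 0.000000; V(1,1) = max -> 1.026539
  V(0,0) = exp(-r*dt) * [p*7.162397 + (1-p)*1.026539] = 4.028640; exercise = 0.000000; V(0,0) = max -> 4.028640


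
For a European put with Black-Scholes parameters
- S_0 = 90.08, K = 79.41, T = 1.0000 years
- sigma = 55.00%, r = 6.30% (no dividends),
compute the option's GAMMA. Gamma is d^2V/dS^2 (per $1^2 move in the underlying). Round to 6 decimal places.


Answer: Gamma = 0.006649

Derivation:
d1 = 0.6187706536; d2 = 0.0687706536
phi(d1) = 0.3294347098; exp(-qT) = 1.0000000000; exp(-rT) = 0.9389434737
Gamma = exp(-qT) * phi(d1) / (S * sigma * sqrt(T)) = 1.0000000000 * 0.3294347098 / (90.0800 * 0.5500 * 1.0000000000) = 0.006649


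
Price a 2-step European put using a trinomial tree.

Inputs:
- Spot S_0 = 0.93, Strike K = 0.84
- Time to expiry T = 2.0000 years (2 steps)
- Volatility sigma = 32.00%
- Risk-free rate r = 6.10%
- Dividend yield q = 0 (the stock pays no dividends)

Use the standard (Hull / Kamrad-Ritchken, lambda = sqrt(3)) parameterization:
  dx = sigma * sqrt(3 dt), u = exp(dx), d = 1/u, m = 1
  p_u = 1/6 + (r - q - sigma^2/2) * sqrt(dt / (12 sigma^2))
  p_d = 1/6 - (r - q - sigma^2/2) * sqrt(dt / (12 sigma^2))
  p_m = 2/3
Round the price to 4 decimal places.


dt = T/N = 1.000000; dx = sigma*sqrt(3*dt) = 0.554256
u = exp(dx) = 1.740646; d = 1/u = 0.574499
p_u = 0.175507, p_m = 0.666667, p_d = 0.157826
Discount per step: exp(-r*dt) = 0.940823
Stock lattice S(k, j) with j the centered position index:
  k=0: S(0,+0) = 0.9300
  k=1: S(1,-1) = 0.5343; S(1,+0) = 0.9300; S(1,+1) = 1.6188
  k=2: S(2,-2) = 0.3069; S(2,-1) = 0.5343; S(2,+0) = 0.9300; S(2,+1) = 1.6188; S(2,+2) = 2.8178
Terminal payoffs V(N, j) = max(K - S_T, 0):
  V(2,-2) = 0.533054; V(2,-1) = 0.305716; V(2,+0) = 0.000000; V(2,+1) = 0.000000; V(2,+2) = 0.000000
Backward induction: V(k, j) = exp(-r*dt) * [p_u * V(k+1, j+1) + p_m * V(k+1, j) + p_d * V(k+1, j-1)]
  V(1,-1) = exp(-r*dt) * [p_u*0.000000 + p_m*0.305716 + p_d*0.533054] = 0.270901
  V(1,+0) = exp(-r*dt) * [p_u*0.000000 + p_m*0.000000 + p_d*0.305716] = 0.045395
  V(1,+1) = exp(-r*dt) * [p_u*0.000000 + p_m*0.000000 + p_d*0.000000] = 0.000000
  V(0,+0) = exp(-r*dt) * [p_u*0.000000 + p_m*0.045395 + p_d*0.270901] = 0.068697

Answer: Price = V(0,0) = 0.0687


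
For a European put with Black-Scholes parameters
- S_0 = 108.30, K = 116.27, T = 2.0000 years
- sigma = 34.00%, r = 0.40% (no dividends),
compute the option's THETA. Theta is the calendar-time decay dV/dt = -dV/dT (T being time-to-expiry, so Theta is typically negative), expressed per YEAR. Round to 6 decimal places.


Answer: Theta = -4.865157

Derivation:
d1 = 0.1093729504; d2 = -0.3714596608
phi(d1) = 0.3965632403; exp(-qT) = 1.0000000000; exp(-rT) = 0.9920319148
Theta = -S*exp(-qT)*phi(d1)*sigma/(2*sqrt(T)) + r*K*exp(-rT)*N(-d2) - q*S*exp(-qT)*N(-d1)
N(-d1) = 0.4564533437; N(-d2) = 0.6448524020; sqrt(T) = 1.4142135624
Term 1 = -108.3000 * 1.0000000000 * 0.3965632403 * 0.3400 / (2 * 1.4142135624) = -5.1626755755
Term 2 = 0.0040 * 116.2700 * 0.9920319148 * 0.6448524020 = 0.2975182630
Term 3 = 0 (no dividend yield, q = 0)
Theta = -5.1626755755 + (0.2975182630) + (0.0000000000) = -4.865157


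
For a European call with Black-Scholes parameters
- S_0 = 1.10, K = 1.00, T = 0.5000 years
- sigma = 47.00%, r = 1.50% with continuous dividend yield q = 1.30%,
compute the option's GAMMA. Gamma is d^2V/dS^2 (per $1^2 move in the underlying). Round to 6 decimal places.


Answer: Gamma = 0.977161

Derivation:
d1 = 0.4559640563; d2 = 0.1236238691
phi(d1) = 0.3595542736; exp(-qT) = 0.9935210793; exp(-rT) = 0.9925280548
Gamma = exp(-qT) * phi(d1) / (S * sigma * sqrt(T)) = 0.9935210793 * 0.3595542736 / (1.1000 * 0.4700 * 0.7071067812) = 0.977161


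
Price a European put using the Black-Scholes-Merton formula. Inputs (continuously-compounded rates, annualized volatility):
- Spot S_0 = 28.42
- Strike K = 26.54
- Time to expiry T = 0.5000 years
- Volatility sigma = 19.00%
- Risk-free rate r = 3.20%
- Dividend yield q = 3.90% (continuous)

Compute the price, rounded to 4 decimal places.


d1 = (ln(S/K) + (r - q + 0.5*sigma^2) * T) / (sigma * sqrt(T)) = 0.55053915
d2 = d1 - sigma * sqrt(T) = 0.41618886
exp(-rT) = 0.98412732; exp(-qT) = 0.98068890
P = K * exp(-rT) * N(-d2) - S_0 * exp(-qT) * N(-d1)
N(-d1) = 0.29097482; N(-d2) = 0.33863590
P = 26.5400 * 0.98412732 * 0.33863590 - 28.4200 * 0.98068890 * 0.29097482 = 0.7349

Answer: Price = 0.7349


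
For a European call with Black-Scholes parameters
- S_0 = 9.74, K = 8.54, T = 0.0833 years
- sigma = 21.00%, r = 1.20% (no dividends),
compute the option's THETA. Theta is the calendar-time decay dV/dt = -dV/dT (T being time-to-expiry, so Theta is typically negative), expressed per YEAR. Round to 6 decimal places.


d1 = 2.2160904885; d2 = 2.1554808358
phi(d1) = 0.0342363594; exp(-qT) = 1.0000000000; exp(-rT) = 0.9990008994
Theta = -S*exp(-qT)*phi(d1)*sigma/(2*sqrt(T)) - r*K*exp(-rT)*N(d2) + q*S*exp(-qT)*N(d1)
N(d1) = 0.9866573472; N(d2) = 0.9844378866; sqrt(T) = 0.2886173938
Term 1 = -9.7400 * 1.0000000000 * 0.0342363594 * 0.2100 / (2 * 0.2886173938) = -0.1213146730
Term 2 = -0.0120 * 8.5400 * 0.9990008994 * 0.9844378866 = -0.1007844002
Term 3 = 0 (no dividend yield, q = 0)
Theta = -0.1213146730 + (-0.1007844002) + (0.0000000000) = -0.222099

Answer: Theta = -0.222099


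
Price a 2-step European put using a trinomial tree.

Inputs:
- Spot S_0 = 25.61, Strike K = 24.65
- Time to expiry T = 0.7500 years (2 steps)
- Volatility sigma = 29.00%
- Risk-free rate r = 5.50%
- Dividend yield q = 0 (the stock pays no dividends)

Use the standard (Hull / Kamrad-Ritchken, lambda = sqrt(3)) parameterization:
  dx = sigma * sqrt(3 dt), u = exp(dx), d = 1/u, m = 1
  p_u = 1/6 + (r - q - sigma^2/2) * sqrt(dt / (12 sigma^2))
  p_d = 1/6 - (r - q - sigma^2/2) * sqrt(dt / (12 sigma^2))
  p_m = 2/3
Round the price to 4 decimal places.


dt = T/N = 0.375000; dx = sigma*sqrt(3*dt) = 0.307591
u = exp(dx) = 1.360145; d = 1/u = 0.735216
p_u = 0.174561, p_m = 0.666667, p_d = 0.158773
Discount per step: exp(-r*dt) = 0.979586
Stock lattice S(k, j) with j the centered position index:
  k=0: S(0,+0) = 25.6100
  k=1: S(1,-1) = 18.8289; S(1,+0) = 25.6100; S(1,+1) = 34.8333
  k=2: S(2,-2) = 13.8433; S(2,-1) = 18.8289; S(2,+0) = 25.6100; S(2,+1) = 34.8333; S(2,+2) = 47.3784
Terminal payoffs V(N, j) = max(K - S_T, 0):
  V(2,-2) = 10.806719; V(2,-1) = 5.821128; V(2,+0) = 0.000000; V(2,+1) = 0.000000; V(2,+2) = 0.000000
Backward induction: V(k, j) = exp(-r*dt) * [p_u * V(k+1, j+1) + p_m * V(k+1, j) + p_d * V(k+1, j-1)]
  V(1,-1) = exp(-r*dt) * [p_u*0.000000 + p_m*5.821128 + p_d*10.806719] = 5.482317
  V(1,+0) = exp(-r*dt) * [p_u*0.000000 + p_m*0.000000 + p_d*5.821128] = 0.905369
  V(1,+1) = exp(-r*dt) * [p_u*0.000000 + p_m*0.000000 + p_d*0.000000] = 0.000000
  V(0,+0) = exp(-r*dt) * [p_u*0.000000 + p_m*0.905369 + p_d*5.482317] = 1.443931

Answer: Price = V(0,0) = 1.4439


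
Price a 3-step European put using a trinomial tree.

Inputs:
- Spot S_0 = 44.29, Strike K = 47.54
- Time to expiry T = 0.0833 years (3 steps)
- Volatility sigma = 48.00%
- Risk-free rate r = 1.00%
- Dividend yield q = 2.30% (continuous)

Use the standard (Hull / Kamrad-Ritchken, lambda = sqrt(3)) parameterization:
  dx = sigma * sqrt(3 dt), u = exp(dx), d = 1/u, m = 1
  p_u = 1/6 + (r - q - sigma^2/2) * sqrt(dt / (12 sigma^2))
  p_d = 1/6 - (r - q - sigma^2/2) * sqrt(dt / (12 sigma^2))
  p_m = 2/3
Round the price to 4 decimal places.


Answer: Price = V(0,0) = 4.6071

Derivation:
dt = T/N = 0.027767; dx = sigma*sqrt(3*dt) = 0.138536
u = exp(dx) = 1.148591; d = 1/u = 0.870632
p_u = 0.153819, p_m = 0.666667, p_d = 0.179514
Discount per step: exp(-r*dt) = 0.999722
Stock lattice S(k, j) with j the centered position index:
  k=0: S(0,+0) = 44.2900
  k=1: S(1,-1) = 38.5603; S(1,+0) = 44.2900; S(1,+1) = 50.8711
  k=2: S(2,-2) = 33.5718; S(2,-1) = 38.5603; S(2,+0) = 44.2900; S(2,+1) = 50.8711; S(2,+2) = 58.4301
  k=3: S(3,-3) = 29.2287; S(3,-2) = 33.5718; S(3,-1) = 38.5603; S(3,+0) = 44.2900; S(3,+1) = 50.8711; S(3,+2) = 58.4301; S(3,+3) = 67.1123
Terminal payoffs V(N, j) = max(K - S_T, 0):
  V(3,-3) = 18.311336; V(3,-2) = 13.968207; V(3,-1) = 8.979726; V(3,+0) = 3.250000; V(3,+1) = 0.000000; V(3,+2) = 0.000000; V(3,+3) = 0.000000
Backward induction: V(k, j) = exp(-r*dt) * [p_u * V(k+1, j+1) + p_m * V(k+1, j) + p_d * V(k+1, j-1)]
  V(2,-2) = exp(-r*dt) * [p_u*8.979726 + p_m*13.968207 + p_d*18.311336] = 13.976655
  V(2,-1) = exp(-r*dt) * [p_u*3.250000 + p_m*8.979726 + p_d*13.968207] = 8.991390
  V(2,+0) = exp(-r*dt) * [p_u*0.000000 + p_m*3.250000 + p_d*8.979726] = 3.777606
  V(2,+1) = exp(-r*dt) * [p_u*0.000000 + p_m*0.000000 + p_d*3.250000] = 0.583259
  V(2,+2) = exp(-r*dt) * [p_u*0.000000 + p_m*0.000000 + p_d*0.000000] = 0.000000
  V(1,-1) = exp(-r*dt) * [p_u*3.777606 + p_m*8.991390 + p_d*13.976655] = 9.081814
  V(1,+0) = exp(-r*dt) * [p_u*0.583259 + p_m*3.777606 + p_d*8.991390] = 4.221030
  V(1,+1) = exp(-r*dt) * [p_u*0.000000 + p_m*0.583259 + p_d*3.777606] = 1.066677
  V(0,+0) = exp(-r*dt) * [p_u*1.066677 + p_m*4.221030 + p_d*9.081814] = 4.607130


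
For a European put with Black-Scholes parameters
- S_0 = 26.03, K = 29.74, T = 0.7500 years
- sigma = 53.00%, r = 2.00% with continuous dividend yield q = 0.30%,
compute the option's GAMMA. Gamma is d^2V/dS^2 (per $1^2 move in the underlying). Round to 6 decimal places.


d1 = -0.0330194724; d2 = -0.4920129364
phi(d1) = 0.3987248592; exp(-qT) = 0.9977525294; exp(-rT) = 0.9851119396
Gamma = exp(-qT) * phi(d1) / (S * sigma * sqrt(T)) = 0.9977525294 * 0.3987248592 / (26.0300 * 0.5300 * 0.8660254038) = 0.033298

Answer: Gamma = 0.033298


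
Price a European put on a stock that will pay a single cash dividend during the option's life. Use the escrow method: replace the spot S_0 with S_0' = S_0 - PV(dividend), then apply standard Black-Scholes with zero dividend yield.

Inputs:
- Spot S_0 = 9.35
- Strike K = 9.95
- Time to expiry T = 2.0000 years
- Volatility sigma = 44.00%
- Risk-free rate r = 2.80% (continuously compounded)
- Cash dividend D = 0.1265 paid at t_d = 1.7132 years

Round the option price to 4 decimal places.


Answer: Price = 2.3669

Derivation:
PV(D) = D * exp(-r * t_d) = 0.1265 * 0.95316276 = 0.12057509
S_0' = S_0 - PV(D) = 9.3500 - 0.12057509 = 9.22942491
d1 = (ln(S_0'/K) + (r + sigma^2/2)*T) / (sigma*sqrt(T)) = 0.28031029
d2 = d1 - sigma*sqrt(T) = -0.34194368
exp(-rT) = 0.94553914
N(-d1) = 0.38961973; N(-d2) = 0.63380336
P = K * exp(-rT) * N(-d2) - S_0' * N(-d1) = 9.9500 * 0.94553914 * 0.63380336 - 9.22942491 * 0.38961973 = 2.3669


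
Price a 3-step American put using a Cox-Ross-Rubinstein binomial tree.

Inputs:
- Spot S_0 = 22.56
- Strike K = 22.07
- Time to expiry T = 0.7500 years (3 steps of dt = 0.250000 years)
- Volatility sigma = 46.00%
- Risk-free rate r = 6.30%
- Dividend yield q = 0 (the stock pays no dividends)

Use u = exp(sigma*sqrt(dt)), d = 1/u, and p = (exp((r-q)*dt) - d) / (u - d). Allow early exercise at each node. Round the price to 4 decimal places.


dt = T/N = 0.250000
u = exp(sigma*sqrt(dt)) = 1.258600; d = 1/u = 0.794534
p = (exp((r-q)*dt) - d) / (u - d) = 0.476960
Discount per step: exp(-r*dt) = 0.984373
Stock lattice S(k, i) with i counting down-moves:
  k=0: S(0,0) = 22.5600
  k=1: S(1,0) = 28.3940; S(1,1) = 17.9247
  k=2: S(2,0) = 35.7367; S(2,1) = 22.5600; S(2,2) = 14.2418
  k=3: S(3,0) = 44.9782; S(3,1) = 28.3940; S(3,2) = 17.9247; S(3,3) = 11.3156
Terminal payoffs V(N, i) = max(K - S_T, 0):
  V(3,0) = 0.000000; V(3,1) = 0.000000; V(3,2) = 4.145322; V(3,3) = 10.754444
Backward induction: V(k, i) = exp(-r*dt) * [p * V(k+1, i) + (1-p) * V(k+1, i+1)]; then take max(V_cont, immediate exercise) for American.
  V(2,0) = exp(-r*dt) * [p*0.000000 + (1-p)*0.000000] = 0.000000; exercise = 0.000000; V(2,0) = max -> 0.000000
  V(2,1) = exp(-r*dt) * [p*0.000000 + (1-p)*4.145322] = 2.134288; exercise = 0.000000; V(2,1) = max -> 2.134288
  V(2,2) = exp(-r*dt) * [p*4.145322 + (1-p)*10.754444] = 7.483362; exercise = 7.828241; V(2,2) = max -> 7.828241
  V(1,0) = exp(-r*dt) * [p*0.000000 + (1-p)*2.134288] = 1.098874; exercise = 0.000000; V(1,0) = max -> 1.098874
  V(1,1) = exp(-r*dt) * [p*2.134288 + (1-p)*7.828241] = 5.032563; exercise = 4.145322; V(1,1) = max -> 5.032563
  V(0,0) = exp(-r*dt) * [p*1.098874 + (1-p)*5.032563] = 3.107028; exercise = 0.000000; V(0,0) = max -> 3.107028

Answer: Price = V(0,0) = 3.1070
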